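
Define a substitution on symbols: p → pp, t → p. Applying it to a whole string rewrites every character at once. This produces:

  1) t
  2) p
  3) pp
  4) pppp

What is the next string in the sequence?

Rewriting each symbol of pppp: p→pp, p→pp, p→pp, p→pp, which concatenates to pp pp pp pp.

pppppppp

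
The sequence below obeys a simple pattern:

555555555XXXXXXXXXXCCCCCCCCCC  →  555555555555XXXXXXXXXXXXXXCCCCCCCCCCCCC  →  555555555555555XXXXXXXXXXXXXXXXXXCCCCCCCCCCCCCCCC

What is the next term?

555555555555555555XXXXXXXXXXXXXXXXXXXXXXCCCCCCCCCCCCCCCCCCC

The n-th term is 3n 5's then 4n-2 X's then 3n+1 C's, where the shown terms are n = 3, 4, 5.
For the next term, n = 6, so the run lengths are 18, 22, 19.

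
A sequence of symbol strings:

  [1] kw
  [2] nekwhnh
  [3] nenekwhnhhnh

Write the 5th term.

nenenenekwhnhhnhhnhhnh

Every step adds ne to the front and hnh to the end of the previous string.
From nenekwhnhhnh, 2 further steps: nenekwhnhhnh → nenenekwhnhhnhhnh → (answer).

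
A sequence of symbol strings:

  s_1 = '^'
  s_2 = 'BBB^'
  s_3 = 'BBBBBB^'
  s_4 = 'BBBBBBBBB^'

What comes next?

The strings grow by a fixed prefix BBB each time.
Applying this once more to BBBBBBBBB^:

BBBBBBBBBBBB^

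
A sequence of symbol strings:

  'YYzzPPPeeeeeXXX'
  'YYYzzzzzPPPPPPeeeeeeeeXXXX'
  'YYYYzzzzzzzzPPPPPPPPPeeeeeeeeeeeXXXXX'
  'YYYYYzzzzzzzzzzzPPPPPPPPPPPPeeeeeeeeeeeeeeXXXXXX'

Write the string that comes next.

Reading off run lengths: Y runs 2, 3, 4, 5; z runs 2, 5, 8, 11; P runs 3, 6, 9, 12; e runs 5, 8, 11, 14; X runs 3, 4, 5, 6 — each is linear in n (n = 1, 2, …).
At n = 5 the blocks have lengths 6, 14, 15, 17, 7.

YYYYYYzzzzzzzzzzzzzzPPPPPPPPPPPPPPPeeeeeeeeeeeeeeeeeXXXXXXX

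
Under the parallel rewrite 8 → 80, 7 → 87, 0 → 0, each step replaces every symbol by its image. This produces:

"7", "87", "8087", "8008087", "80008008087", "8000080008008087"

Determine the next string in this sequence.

Rewriting the 16 symbols of 8000080008008087 one by one yields 80 0 0 0 0 80 0 0 0 80 0 0 80 0 80 87; concatenated:

8000008000080008008087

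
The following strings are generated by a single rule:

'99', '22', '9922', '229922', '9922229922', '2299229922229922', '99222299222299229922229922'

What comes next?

This is a Fibonacci-style word recurrence s(k) = s(k−2)·s(k−1): e.g. 99·22 = 9922.
The next term joins 2299229922229922 and 99222299222299229922229922.

229922992222992299222299222299229922229922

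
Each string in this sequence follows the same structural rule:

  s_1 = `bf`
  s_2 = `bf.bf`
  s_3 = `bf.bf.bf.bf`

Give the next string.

s(k+1) = s(k)·.·s(k) — each term doubles the last with '.' between the halves.
Doubling bf.bf.bf.bf with '.' between the halves:

bf.bf.bf.bf.bf.bf.bf.bf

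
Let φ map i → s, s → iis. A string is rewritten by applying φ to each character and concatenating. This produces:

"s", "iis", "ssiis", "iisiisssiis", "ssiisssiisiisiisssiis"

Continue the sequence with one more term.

iisiisssiisiisiisssiisssiisssiisiisiisssiis

φ(ssiisssiisiisiisssiis) expands symbol-by-symbol to iis iis s s iis iis iis s s iis s s iis s s iis iis iis s s iis; joining the 21 pieces gives the next term.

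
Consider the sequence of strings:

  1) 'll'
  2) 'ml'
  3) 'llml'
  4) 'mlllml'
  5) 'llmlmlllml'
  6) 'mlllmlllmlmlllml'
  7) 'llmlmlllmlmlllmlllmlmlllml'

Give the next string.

From term 3 onward, concatenate the second-to-last term with the last: ll·ml = llml, ml·llml = mlllml, …
Continuing: mlllmlllmlmlllml · llmlmlllmlmlllmlllmlmlllml gives term 8.

mlllmlllmlmlllmlllmlmlllmlmlllmlllmlmlllml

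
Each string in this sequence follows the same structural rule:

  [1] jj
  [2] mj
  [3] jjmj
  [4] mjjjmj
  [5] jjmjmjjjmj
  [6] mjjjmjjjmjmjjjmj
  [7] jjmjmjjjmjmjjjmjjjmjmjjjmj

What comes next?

From term 3 onward, concatenate the second-to-last term with the last: jj·mj = jjmj, mj·jjmj = mjjjmj, …
Continuing: mjjjmjjjmjmjjjmj · jjmjmjjjmjmjjjmjjjmjmjjjmj gives term 8.

mjjjmjjjmjmjjjmjjjmjmjjjmjmjjjmjjjmjmjjjmj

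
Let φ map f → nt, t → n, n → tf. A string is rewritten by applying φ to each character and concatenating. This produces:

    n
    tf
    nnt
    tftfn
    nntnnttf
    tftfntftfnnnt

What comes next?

Applying the rule to each of the 13 symbols of tftfntftfnnnt gives the pieces n nt n nt tf n nt n nt tf tf tf n, which concatenate to the answer.

nntnnttfnntnnttftftfn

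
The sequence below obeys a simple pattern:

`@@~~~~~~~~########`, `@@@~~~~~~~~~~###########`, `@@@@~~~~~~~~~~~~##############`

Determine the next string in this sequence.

@@@@@~~~~~~~~~~~~~~#################

Each string has the form @^{n-1} ~^{2n+2} #^{3n-1}, where the shown terms are n = 3, 4, 5.
For the next term, n = 6, so the run lengths are 5, 14, 17.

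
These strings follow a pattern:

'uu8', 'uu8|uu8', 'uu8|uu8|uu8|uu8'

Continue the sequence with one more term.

Every step duplicates the string with '|' between the halves.
One more doubling of uu8|uu8|uu8|uu8 gives the answer.

uu8|uu8|uu8|uu8|uu8|uu8|uu8|uu8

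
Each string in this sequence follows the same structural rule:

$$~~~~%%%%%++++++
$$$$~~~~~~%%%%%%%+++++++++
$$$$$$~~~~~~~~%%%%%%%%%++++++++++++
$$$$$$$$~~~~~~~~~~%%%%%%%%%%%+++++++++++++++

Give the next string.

The n-th term is 2n-2 $'s then 2n ~'s then 2n+1 %'s then 3n +'s, where the shown terms are n = 2, 3, 4, 5.
Setting n = 6 gives 10, 12, 13, 18 characters in each block.

$$$$$$$$$$~~~~~~~~~~~~%%%%%%%%%%%%%++++++++++++++++++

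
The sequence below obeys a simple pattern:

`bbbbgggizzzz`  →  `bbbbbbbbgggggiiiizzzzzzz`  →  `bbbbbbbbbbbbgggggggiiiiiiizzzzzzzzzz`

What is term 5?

bbbbbbbbbbbbbbbbbbbbgggggggggggiiiiiiiiiiiiizzzzzzzzzzzzzzzz

Term n consists of 4n b's, followed by 2n+1 g's, followed by 3n-2 i's, followed by 3n+1 z's (n = 1, 2, …).
Setting n = 5 gives 20, 11, 13, 16 characters in each block.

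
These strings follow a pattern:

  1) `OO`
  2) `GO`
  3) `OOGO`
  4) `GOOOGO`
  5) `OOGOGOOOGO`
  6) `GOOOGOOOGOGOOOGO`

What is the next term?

OOGOGOOOGOGOOOGOOOGOGOOOGO

This is a Fibonacci-style word recurrence s(k) = s(k−2)·s(k−1): e.g. OO·GO = OOGO.
So term 7 is OOGOGOOOGO·GOOOGOOOGOGOOOGO.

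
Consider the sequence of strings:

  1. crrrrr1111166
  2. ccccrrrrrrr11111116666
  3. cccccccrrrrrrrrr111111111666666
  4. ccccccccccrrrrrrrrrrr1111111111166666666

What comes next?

cccccccccccccrrrrrrrrrrrrr11111111111116666666666

The n-th term is 3n-2 c's then 2n+3 r's then 2n+3 1's then 2n 6's (n = 1, 2, …).
At n = 5 the blocks have lengths 13, 13, 13, 10.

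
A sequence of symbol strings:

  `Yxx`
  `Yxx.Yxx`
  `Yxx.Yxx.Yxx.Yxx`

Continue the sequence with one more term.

Each string is two copies of the previous one joined by '.'.
Doubling Yxx.Yxx.Yxx.Yxx with '.' between the halves:

Yxx.Yxx.Yxx.Yxx.Yxx.Yxx.Yxx.Yxx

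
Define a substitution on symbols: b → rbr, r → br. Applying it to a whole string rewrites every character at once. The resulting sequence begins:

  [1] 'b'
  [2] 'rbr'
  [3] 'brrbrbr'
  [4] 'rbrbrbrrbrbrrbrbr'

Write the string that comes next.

brrbrbrrbrbrrbrbrbrrbrbrrbrbrbrrbrbrrbrbr

φ(rbrbrbrrbrbrrbrbr) expands symbol-by-symbol to br rbr br rbr br rbr br br rbr br rbr br br rbr br rbr br; joining the 17 pieces gives the next term.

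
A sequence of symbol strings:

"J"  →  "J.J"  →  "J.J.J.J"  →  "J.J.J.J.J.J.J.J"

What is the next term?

Each string is two copies of the previous one joined by '.'.
Doubling J.J.J.J.J.J.J.J with '.' between the halves:

J.J.J.J.J.J.J.J.J.J.J.J.J.J.J.J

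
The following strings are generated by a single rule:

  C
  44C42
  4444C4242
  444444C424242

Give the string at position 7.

444444444444C424242424242

Each term wraps the previous one in 44 on the left and 42 on the right.
From 444444C424242, 3 further steps: 444444C424242 → 44444444C42424242 → 4444444444C4242424242 → (answer).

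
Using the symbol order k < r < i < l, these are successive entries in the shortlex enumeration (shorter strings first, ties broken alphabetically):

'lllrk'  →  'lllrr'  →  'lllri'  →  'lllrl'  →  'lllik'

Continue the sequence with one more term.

Treat lllik as a base-4 numeral over the given alphabet and add one, carrying through any trailing l's.

lllir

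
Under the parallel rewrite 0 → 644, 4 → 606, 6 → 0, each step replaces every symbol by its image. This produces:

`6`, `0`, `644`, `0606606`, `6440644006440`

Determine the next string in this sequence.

Rewriting the 13 symbols of 6440644006440 one by one yields 0 606 606 644 0 606 606 644 644 0 606 606 644; concatenated:

060660664406066066446440606606644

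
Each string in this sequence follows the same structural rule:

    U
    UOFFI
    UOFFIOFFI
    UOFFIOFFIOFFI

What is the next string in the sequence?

UOFFIOFFIOFFIOFFI

The strings grow by a fixed suffix OFFI each time.
One more step from UOFFIOFFIOFFI gives the answer.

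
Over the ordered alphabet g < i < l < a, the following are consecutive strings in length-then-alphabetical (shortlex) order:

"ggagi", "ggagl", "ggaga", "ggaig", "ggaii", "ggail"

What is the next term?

ggaia

The successor of ggail increments the rightmost position that isn't already a and resets every position after it to g.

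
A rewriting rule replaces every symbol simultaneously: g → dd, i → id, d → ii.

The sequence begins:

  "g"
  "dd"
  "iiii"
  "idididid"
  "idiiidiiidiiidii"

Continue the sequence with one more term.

Replace each of the 16 characters of idiiidiiidiiidii in place — id ii id id id ii id id id ii id id id ii id id — and concatenate.

idiiidididiiidididiiidididiiidid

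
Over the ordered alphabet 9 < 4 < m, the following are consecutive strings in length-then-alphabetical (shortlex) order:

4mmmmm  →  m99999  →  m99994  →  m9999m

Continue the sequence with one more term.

The successor of m9999m increments the rightmost position that isn't already m and resets every position after it to 9.

m99949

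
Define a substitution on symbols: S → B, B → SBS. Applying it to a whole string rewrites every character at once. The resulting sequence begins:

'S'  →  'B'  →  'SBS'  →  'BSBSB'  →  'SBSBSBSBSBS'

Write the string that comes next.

Apply φ to SBSBSBSBSBS symbol by symbol: S→B, B→SBS, S→B, B→SBS, S→B, B→SBS, S→B, B→SBS, S→B, B→SBS, S→B; joined: B SBS B SBS B SBS B SBS B SBS B.

BSBSBSBSBSBSBSBSBSBSB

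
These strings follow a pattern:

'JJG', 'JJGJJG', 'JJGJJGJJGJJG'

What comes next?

Each string is two copies of the previous one concatenated.
One more doubling of JJGJJGJJGJJG gives the answer.

JJGJJGJJGJJGJJGJJGJJGJJG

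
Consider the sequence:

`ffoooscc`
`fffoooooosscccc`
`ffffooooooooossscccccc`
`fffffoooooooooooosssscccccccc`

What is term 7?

ffffffffooooooooooooooooooooossssssscccccccccccccc

Reading off run lengths: f runs 2, 3, 4, 5; o runs 3, 6, 9, 12; s runs 1, 2, 3, 4; c runs 2, 4, 6, 8 — each is linear in n (n = 1, 2, …).
Setting n = 7 gives 8, 21, 7, 14 characters in each block.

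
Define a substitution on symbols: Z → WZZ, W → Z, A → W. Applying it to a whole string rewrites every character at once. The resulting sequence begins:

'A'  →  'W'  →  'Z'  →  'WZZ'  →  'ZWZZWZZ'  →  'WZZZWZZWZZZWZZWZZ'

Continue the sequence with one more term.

Rewriting the 17 symbols of WZZZWZZWZZZWZZWZZ one by one yields Z WZZ WZZ WZZ Z WZZ WZZ Z WZZ WZZ WZZ Z WZZ WZZ Z WZZ WZZ; concatenated:

ZWZZWZZWZZZWZZWZZZWZZWZZWZZZWZZWZZZWZZWZZ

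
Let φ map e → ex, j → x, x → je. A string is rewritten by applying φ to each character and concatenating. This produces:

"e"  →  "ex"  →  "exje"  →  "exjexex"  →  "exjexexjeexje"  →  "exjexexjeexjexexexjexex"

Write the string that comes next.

exjexexjeexjexexexjexexjeexjeexjexexjeexje

Applying the rule to each of the 23 symbols of exjexexjeexjexexexjexex gives the pieces ex je x ex je ex je x ex ex je x ex je ex je ex je x ex je ex je, which concatenate to the answer.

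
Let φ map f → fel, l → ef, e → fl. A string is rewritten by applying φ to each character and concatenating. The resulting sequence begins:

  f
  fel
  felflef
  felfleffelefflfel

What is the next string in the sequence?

φ(felfleffelefflfel) expands symbol-by-symbol to fel fl ef fel ef fl fel fel fl ef fl fel fel ef fel fl ef; joining the 17 pieces gives the next term.

felfleffelefflfelfelflefflfelfeleffelflef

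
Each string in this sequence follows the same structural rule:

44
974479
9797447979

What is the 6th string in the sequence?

9797979797447979797979

Each term wraps the previous one in 97 on the left and 79 on the right.
From 9797447979, 3 further steps: 9797447979 → 97979744797979 → 979797974479797979 → (answer).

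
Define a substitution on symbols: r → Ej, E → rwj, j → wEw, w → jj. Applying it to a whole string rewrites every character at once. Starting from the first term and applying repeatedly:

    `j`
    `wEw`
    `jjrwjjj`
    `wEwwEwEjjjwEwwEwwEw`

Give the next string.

Applying the rule to each of the 19 symbols of wEwwEwEjjjwEwwEwwEw gives the pieces jj rwj jj jj rwj jj rwj wEw wEw wEw jj rwj jj jj rwj jj jj rwj jj, which concatenate to the answer.

jjrwjjjjjrwjjjrwjwEwwEwwEwjjrwjjjjjrwjjjjjrwjjj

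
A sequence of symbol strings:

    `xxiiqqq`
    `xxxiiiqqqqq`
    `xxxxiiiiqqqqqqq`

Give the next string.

Reading off run lengths: x runs 2, 3, 4; i runs 2, 3, 4; q runs 3, 5, 7 — each is linear in n, where the shown terms are n = 2, 3, 4.
Setting n = 5 gives 5, 5, 9 characters in each block.

xxxxxiiiiiqqqqqqqqq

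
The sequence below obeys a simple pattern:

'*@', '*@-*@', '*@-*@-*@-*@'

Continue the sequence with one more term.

Every step duplicates the string with '-' between the halves.
Doubling *@-*@-*@-*@ with '-' between the halves:

*@-*@-*@-*@-*@-*@-*@-*@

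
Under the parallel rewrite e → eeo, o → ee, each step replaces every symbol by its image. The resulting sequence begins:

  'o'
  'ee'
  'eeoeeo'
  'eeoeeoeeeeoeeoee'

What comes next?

eeoeeoeeeeoeeoeeeeoeeoeeoeeoeeeeoeeoeeeeoeeo

Replace each of the 16 characters of eeoeeoeeeeoeeoee in place — eeo eeo ee eeo eeo ee eeo eeo eeo eeo ee eeo eeo ee eeo eeo — and concatenate.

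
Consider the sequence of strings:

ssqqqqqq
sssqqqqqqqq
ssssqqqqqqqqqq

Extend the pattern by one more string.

Term n consists of n-1 s's, followed by 2n q's, where the shown terms are n = 3, 4, 5.
At n = 6 the blocks have lengths 5, 12.

sssssqqqqqqqqqqqq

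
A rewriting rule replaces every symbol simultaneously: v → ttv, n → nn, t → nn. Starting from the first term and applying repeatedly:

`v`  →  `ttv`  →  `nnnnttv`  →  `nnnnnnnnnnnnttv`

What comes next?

nnnnnnnnnnnnnnnnnnnnnnnnnnnnttv

Replace each of the 15 characters of nnnnnnnnnnnnttv in place — nn nn nn nn nn nn nn nn nn nn nn nn nn nn ttv — and concatenate.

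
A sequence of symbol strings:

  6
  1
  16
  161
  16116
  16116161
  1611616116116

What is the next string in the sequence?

161161611611616116161

Each term (from the third on) is the previous term followed by the one before it: term 3 = 1·6 = 16.
Continuing: 1611616116116 · 16116161 gives term 8.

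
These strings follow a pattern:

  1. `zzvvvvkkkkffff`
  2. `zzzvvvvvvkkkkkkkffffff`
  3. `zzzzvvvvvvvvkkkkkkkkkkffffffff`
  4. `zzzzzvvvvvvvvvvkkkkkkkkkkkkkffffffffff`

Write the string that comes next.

zzzzzzvvvvvvvvvvvvkkkkkkkkkkkkkkkkffffffffffff

Each string has the form z^{n} v^{2n} k^{3n-2} f^{2n}, where the shown terms are n = 2, 3, 4, 5.
At n = 6 the blocks have lengths 6, 12, 16, 12.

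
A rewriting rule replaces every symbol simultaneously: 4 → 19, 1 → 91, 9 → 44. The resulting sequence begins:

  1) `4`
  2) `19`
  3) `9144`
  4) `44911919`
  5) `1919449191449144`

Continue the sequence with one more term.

91449144191944914491191944911919

Applying the rule to each of the 16 symbols of 1919449191449144 gives the pieces 91 44 91 44 19 19 44 91 44 91 19 19 44 91 19 19, which concatenate to the answer.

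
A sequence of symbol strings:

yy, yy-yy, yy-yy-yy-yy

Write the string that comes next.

Every step duplicates the string with '-' between the halves.
So the next term is two copies of yy-yy-yy-yy with '-' between the halves.

yy-yy-yy-yy-yy-yy-yy-yy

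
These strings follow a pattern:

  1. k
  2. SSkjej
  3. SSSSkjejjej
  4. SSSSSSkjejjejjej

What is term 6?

Each term wraps the previous one in SS on the left and jej on the right.
From SSSSSSkjejjejjej, 2 further steps: SSSSSSkjejjejjej → SSSSSSSSkjejjejjejjej → (answer).

SSSSSSSSSSkjejjejjejjejjej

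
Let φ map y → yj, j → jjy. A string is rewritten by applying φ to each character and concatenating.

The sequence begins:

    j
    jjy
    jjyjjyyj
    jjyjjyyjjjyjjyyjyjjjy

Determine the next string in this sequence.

Rewriting the 21 symbols of jjyjjyyjjjyjjyyjyjjjy one by one yields jjy jjy yj jjy jjy yj yj jjy jjy jjy yj jjy jjy yj yj jjy yj jjy jjy jjy yj; concatenated:

jjyjjyyjjjyjjyyjyjjjyjjyjjyyjjjyjjyyjyjjjyyjjjyjjyjjyyj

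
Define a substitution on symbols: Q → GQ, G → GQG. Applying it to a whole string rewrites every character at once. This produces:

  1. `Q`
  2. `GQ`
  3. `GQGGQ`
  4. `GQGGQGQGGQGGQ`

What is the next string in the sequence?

GQGGQGQGGQGGQGQGGQGQGGQGGQGQGGQGGQ

φ(GQGGQGQGGQGGQ) expands symbol-by-symbol to GQG GQ GQG GQG GQ GQG GQ GQG GQG GQ GQG GQG GQ; joining the 13 pieces gives the next term.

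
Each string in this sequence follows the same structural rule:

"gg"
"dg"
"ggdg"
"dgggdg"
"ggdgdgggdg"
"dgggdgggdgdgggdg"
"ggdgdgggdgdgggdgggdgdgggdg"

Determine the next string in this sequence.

From term 3 onward, concatenate the second-to-last term with the last: gg·dg = ggdg, dg·ggdg = dgggdg, …
Continuing: dgggdgggdgdgggdg · ggdgdgggdgdgggdgggdgdgggdg gives term 8.

dgggdgggdgdgggdgggdgdgggdgdgggdgggdgdgggdg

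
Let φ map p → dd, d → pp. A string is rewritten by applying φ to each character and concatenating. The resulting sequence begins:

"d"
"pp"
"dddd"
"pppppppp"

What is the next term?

Expanding pppppppp: p→dd, p→dd, p→dd, p→dd, p→dd, p→dd, p→dd, p→dd. Concatenated: dd dd dd dd dd dd dd dd.

dddddddddddddddd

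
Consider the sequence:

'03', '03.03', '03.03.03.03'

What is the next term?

Every step duplicates the string with '.' between the halves.
So the next term is two copies of 03.03.03.03 with '.' between the halves.

03.03.03.03.03.03.03.03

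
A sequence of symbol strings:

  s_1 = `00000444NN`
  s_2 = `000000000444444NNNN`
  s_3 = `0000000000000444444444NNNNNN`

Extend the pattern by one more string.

00000000000000000444444444444NNNNNNNN

Reading off run lengths: 0 runs 5, 9, 13; 4 runs 3, 6, 9; N runs 2, 4, 6 — each is linear in n (n = 1, 2, …).
For the next term, n = 4, so the run lengths are 17, 12, 8.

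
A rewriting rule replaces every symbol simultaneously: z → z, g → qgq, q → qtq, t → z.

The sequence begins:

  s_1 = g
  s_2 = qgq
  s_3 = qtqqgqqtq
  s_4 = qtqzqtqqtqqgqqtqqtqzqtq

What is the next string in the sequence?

Replace each of the 23 characters of qtqzqtqqtqqgqqtqqtqzqtq in place — qtq z qtq z qtq z qtq qtq z qtq qtq qgq qtq qtq z qtq qtq z qtq z qtq z qtq — and concatenate.

qtqzqtqzqtqzqtqqtqzqtqqtqqgqqtqqtqzqtqqtqzqtqzqtqzqtq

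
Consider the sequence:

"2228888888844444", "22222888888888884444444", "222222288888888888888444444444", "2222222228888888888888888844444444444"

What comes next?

Term n consists of 2n-1 2's, followed by 3n+2 8's, followed by 2n+1 4's, where the shown terms are n = 2, 3, 4, 5.
For the next term, n = 6, so the run lengths are 11, 20, 13.

22222222222888888888888888888884444444444444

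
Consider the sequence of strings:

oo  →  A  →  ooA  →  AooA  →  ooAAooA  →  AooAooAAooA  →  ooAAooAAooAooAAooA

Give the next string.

Each term (from the third on) is the two preceding terms concatenated in order: term 3 = oo·A = ooA.
The next term joins AooAooAAooA and ooAAooAAooAooAAooA.

AooAooAAooAooAAooAAooAooAAooA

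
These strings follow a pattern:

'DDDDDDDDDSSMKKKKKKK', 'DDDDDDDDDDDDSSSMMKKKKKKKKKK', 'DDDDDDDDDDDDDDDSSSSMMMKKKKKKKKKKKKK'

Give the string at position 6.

DDDDDDDDDDDDDDDDDDDDDDDDSSSSSSSMMMMMMKKKKKKKKKKKKKKKKKKKKKK

Reading off run lengths: D runs 9, 12, 15; S runs 2, 3, 4; M runs 1, 2, 3; K runs 7, 10, 13 — each is linear in n, where the shown terms are n = 2, 3, 4.
At n = 7 the blocks have lengths 24, 7, 6, 22.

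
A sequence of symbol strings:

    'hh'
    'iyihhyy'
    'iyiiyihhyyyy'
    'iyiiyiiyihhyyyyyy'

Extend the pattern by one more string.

Every step adds iyi to the front and yy to the end of the previous string.
Applying this once more to iyiiyiiyihhyyyyyy:

iyiiyiiyiiyihhyyyyyyyy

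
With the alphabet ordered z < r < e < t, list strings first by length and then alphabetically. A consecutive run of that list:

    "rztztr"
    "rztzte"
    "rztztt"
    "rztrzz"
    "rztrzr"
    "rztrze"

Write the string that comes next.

Find the rightmost character of rztrze below t, bump it to the next letter, and reset everything to its right to z.

rztrzt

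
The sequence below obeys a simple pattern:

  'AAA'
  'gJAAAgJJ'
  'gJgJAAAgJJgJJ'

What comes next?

Every step adds gJ to the front and gJJ to the end of the previous string.
One more step from gJgJAAAgJJgJJ gives the answer.

gJgJgJAAAgJJgJJgJJ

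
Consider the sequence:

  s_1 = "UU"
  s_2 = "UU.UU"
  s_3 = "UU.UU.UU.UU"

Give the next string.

Each string is two copies of the previous one joined by '.'.
So the next term is two copies of UU.UU.UU.UU with '.' between the halves.

UU.UU.UU.UU.UU.UU.UU.UU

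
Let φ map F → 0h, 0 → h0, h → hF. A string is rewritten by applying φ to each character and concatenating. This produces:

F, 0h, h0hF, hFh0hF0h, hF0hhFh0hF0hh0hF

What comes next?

Replace each of the 16 characters of hF0hhFh0hF0hh0hF in place — hF 0h h0 hF hF 0h hF h0 hF 0h h0 hF hF h0 hF 0h — and concatenate.

hF0hh0hFhF0hhFh0hF0hh0hFhFh0hF0h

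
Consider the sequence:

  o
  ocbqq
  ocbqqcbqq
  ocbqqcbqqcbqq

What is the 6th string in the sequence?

Each term is the previous one with cbqq appended.
From ocbqqcbqqcbqq, 2 further steps: ocbqqcbqqcbqq → ocbqqcbqqcbqqcbqq → (answer).

ocbqqcbqqcbqqcbqqcbqq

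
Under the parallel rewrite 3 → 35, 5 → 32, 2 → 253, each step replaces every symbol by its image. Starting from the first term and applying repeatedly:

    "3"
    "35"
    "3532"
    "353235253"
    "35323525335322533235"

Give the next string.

Rewriting the 20 symbols of 35323525335322533235 one by one yields 35 32 35 253 35 32 253 32 35 35 32 35 253 253 32 35 35 253 35 32; concatenated:

353235253353225332353532352532533235352533532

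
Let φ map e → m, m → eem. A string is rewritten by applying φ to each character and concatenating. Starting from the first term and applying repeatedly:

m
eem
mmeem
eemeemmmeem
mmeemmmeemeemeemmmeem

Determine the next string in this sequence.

eemeemmmeemeemeemmmeemmmeemmmeemeemeemmmeem

Replace each of the 21 characters of mmeemmmeemeemeemmmeem in place — eem eem m m eem eem eem m m eem m m eem m m eem eem eem m m eem — and concatenate.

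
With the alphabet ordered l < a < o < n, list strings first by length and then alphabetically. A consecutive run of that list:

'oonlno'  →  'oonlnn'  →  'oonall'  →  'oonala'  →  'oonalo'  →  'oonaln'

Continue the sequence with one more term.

Find the rightmost character of oonaln below n, bump it to the next letter, and reset everything to its right to l.

oonaal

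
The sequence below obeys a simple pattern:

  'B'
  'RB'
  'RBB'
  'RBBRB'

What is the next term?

RBBRBRBB

Each term (from the third on) is the previous term followed by the one before it: term 3 = RB·B = RBB.
So term 5 is RBBRB·RBB.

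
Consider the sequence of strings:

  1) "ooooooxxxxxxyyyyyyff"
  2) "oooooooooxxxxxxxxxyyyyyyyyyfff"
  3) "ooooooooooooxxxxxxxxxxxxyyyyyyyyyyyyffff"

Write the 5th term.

ooooooooooooooooooxxxxxxxxxxxxxxxxxxyyyyyyyyyyyyyyyyyyffffff

Reading off run lengths: o runs 6, 9, 12; x runs 6, 9, 12; y runs 6, 9, 12; f runs 2, 3, 4 — each is linear in n, where the shown terms are n = 2, 3, 4.
Setting n = 6 gives 18, 18, 18, 6 characters in each block.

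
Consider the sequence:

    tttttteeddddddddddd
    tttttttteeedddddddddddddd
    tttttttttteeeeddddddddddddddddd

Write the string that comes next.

tttttttttttteeeeedddddddddddddddddddd

The n-th term is 2n t's then n-1 e's then 3n+2 d's, where the shown terms are n = 3, 4, 5.
For the next term, n = 6, so the run lengths are 12, 5, 20.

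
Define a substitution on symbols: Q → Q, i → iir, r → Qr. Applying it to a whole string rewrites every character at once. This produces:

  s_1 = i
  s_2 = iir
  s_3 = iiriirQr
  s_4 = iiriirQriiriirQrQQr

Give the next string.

iiriirQriiriirQrQQriiriirQriiriirQrQQrQQQr

Replace each of the 19 characters of iiriirQriiriirQrQQr in place — iir iir Qr iir iir Qr Q Qr iir iir Qr iir iir Qr Q Qr Q Q Qr — and concatenate.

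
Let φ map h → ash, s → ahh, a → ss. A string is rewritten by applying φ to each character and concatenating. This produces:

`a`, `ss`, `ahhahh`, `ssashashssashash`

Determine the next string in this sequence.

φ(ssashashssashash) expands symbol-by-symbol to ahh ahh ss ahh ash ss ahh ash ahh ahh ss ahh ash ss ahh ash; joining the 16 pieces gives the next term.

ahhahhssahhashssahhashahhahhssahhashssahhash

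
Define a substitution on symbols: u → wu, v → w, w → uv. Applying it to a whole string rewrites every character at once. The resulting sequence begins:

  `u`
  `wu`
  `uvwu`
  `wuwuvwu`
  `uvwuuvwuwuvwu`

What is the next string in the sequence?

wuwuvwuwuwuvwuuvwuwuvwu

φ(uvwuuvwuwuvwu) expands symbol-by-symbol to wu w uv wu wu w uv wu uv wu w uv wu; joining the 13 pieces gives the next term.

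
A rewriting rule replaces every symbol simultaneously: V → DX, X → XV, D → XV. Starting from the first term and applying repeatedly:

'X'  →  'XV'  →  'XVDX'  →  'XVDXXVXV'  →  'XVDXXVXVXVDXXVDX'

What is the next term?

Rewriting the 16 symbols of XVDXXVXVXVDXXVDX one by one yields XV DX XV XV XV DX XV DX XV DX XV XV XV DX XV XV; concatenated:

XVDXXVXVXVDXXVDXXVDXXVXVXVDXXVXV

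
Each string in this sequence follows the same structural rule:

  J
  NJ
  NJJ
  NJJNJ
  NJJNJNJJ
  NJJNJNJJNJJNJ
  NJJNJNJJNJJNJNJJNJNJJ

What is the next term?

NJJNJNJJNJJNJNJJNJNJJNJJNJNJJNJJNJ

This is a Fibonacci-style word recurrence s(k) = s(k−1)·s(k−2): e.g. NJ·J = NJJ.
Continuing: NJJNJNJJNJJNJNJJNJNJJ · NJJNJNJJNJJNJ gives term 8.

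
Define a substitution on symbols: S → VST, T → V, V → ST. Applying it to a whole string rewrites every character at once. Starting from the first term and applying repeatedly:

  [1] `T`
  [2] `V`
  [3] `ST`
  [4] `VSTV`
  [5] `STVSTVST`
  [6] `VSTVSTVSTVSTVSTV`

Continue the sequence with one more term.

Replace each of the 16 characters of VSTVSTVSTVSTVSTV in place — ST VST V ST VST V ST VST V ST VST V ST VST V ST — and concatenate.

STVSTVSTVSTVSTVSTVSTVSTVSTVSTVST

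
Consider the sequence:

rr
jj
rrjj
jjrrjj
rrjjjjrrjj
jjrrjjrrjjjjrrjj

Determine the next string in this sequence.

Each term (from the third on) is the two preceding terms concatenated in order: term 3 = rr·jj = rrjj.
So term 7 is rrjjjjrrjj·jjrrjjrrjjjjrrjj.

rrjjjjrrjjjjrrjjrrjjjjrrjj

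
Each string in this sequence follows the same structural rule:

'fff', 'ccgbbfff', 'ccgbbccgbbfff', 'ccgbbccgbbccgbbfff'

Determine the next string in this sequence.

Every step adds ccgbb at the front: s(k+1) = ccgbb·s(k).
One more step from ccgbbccgbbccgbbfff gives the answer.

ccgbbccgbbccgbbccgbbfff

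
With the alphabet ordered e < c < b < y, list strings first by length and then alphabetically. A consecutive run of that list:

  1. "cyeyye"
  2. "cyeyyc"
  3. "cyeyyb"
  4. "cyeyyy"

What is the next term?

cyceee

Find the rightmost character of cyeyyy below y, bump it to the next letter, and reset everything to its right to e.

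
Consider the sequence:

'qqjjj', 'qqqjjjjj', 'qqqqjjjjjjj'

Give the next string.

Reading off run lengths: q runs 2, 3, 4; j runs 3, 5, 7 — each is linear in n, where the shown terms are n = 2, 3, 4.
For the next term, n = 5, so the run lengths are 5, 9.

qqqqqjjjjjjjjj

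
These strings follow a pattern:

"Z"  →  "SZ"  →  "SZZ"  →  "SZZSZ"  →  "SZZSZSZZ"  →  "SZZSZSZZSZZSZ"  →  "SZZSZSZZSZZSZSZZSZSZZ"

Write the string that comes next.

This is a Fibonacci-style word recurrence s(k) = s(k−1)·s(k−2): e.g. SZ·Z = SZZ.
Continuing: SZZSZSZZSZZSZSZZSZSZZ · SZZSZSZZSZZSZ gives term 8.

SZZSZSZZSZZSZSZZSZSZZSZZSZSZZSZZSZ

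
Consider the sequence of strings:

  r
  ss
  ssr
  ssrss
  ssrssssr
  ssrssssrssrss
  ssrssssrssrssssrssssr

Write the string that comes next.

ssrssssrssrssssrssssrssrssssrssrss

Each term (from the third on) is the previous term followed by the one before it: term 3 = ss·r = ssr.
Continuing: ssrssssrssrssssrssssr · ssrssssrssrss gives term 8.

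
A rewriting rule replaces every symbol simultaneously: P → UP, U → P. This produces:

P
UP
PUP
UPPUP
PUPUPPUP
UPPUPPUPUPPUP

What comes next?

Replace each of the 13 characters of UPPUPPUPUPPUP in place — P UP UP P UP UP P UP P UP UP P UP — and concatenate.

PUPUPPUPUPPUPPUPUPPUP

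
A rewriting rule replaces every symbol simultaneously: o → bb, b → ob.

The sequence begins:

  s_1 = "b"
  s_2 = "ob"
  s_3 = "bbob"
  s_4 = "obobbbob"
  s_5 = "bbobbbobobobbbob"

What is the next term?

Replace each of the 16 characters of bbobbbobobobbbob in place — ob ob bb ob ob ob bb ob bb ob bb ob ob ob bb ob — and concatenate.

obobbbobobobbbobbbobbbobobobbbob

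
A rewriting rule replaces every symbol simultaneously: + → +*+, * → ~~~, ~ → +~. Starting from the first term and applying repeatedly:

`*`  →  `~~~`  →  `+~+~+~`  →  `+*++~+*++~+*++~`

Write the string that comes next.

+*+~~~+*++*++~+*+~~~+*++*++~+*+~~~+*++*++~

φ(+*++~+*++~+*++~) expands symbol-by-symbol to +*+ ~~~ +*+ +*+ +~ +*+ ~~~ +*+ +*+ +~ +*+ ~~~ +*+ +*+ +~; joining the 15 pieces gives the next term.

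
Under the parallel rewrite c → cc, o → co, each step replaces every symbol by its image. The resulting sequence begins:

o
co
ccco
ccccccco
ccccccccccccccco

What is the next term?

ccccccccccccccccccccccccccccccco

Applying the rule to each of the 16 symbols of ccccccccccccccco gives the pieces cc cc cc cc cc cc cc cc cc cc cc cc cc cc cc co, which concatenate to the answer.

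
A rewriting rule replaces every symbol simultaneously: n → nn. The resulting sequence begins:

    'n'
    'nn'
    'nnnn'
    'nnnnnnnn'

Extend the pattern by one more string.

nnnnnnnnnnnnnnnn

Rewriting each symbol of nnnnnnnn: n→nn, n→nn, n→nn, n→nn, n→nn, n→nn, n→nn, n→nn, which concatenates to nn nn nn nn nn nn nn nn.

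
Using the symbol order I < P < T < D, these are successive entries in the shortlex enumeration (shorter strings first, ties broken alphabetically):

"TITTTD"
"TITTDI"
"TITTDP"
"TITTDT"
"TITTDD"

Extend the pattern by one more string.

TITDII

Treat TITTDD as a base-4 numeral over the given alphabet and add one, carrying through any trailing D's.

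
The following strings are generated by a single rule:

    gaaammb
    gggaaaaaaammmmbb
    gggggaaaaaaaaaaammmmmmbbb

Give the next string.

Term n consists of 2n-1 g's, followed by 4n-1 a's, followed by 2n m's, followed by n b's (n = 1, 2, …).
For the next term, n = 4, so the run lengths are 7, 15, 8, 4.

gggggggaaaaaaaaaaaaaaammmmmmmmbbbb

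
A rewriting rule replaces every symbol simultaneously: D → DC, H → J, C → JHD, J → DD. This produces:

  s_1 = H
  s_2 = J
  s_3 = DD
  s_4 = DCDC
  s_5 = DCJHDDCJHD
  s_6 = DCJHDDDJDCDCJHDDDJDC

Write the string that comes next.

Rewriting the 20 symbols of DCJHDDDJDCDCJHDDDJDC one by one yields DC JHD DD J DC DC DC DD DC JHD DC JHD DD J DC DC DC DD DC JHD; concatenated:

DCJHDDDJDCDCDCDDDCJHDDCJHDDDJDCDCDCDDDCJHD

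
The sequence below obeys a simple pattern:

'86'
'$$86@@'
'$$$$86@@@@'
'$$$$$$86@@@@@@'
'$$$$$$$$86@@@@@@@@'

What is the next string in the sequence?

Every step adds $$ to the front and @@ to the end of the previous string.
Applying this once more to $$$$$$$$86@@@@@@@@:

$$$$$$$$$$86@@@@@@@@@@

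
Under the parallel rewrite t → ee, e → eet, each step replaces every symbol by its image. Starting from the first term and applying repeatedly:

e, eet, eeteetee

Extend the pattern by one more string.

Apply φ to eeteetee symbol by symbol: e→eet, e→eet, t→ee, e→eet, e→eet, t→ee, e→eet, e→eet; joined: eet eet ee eet eet ee eet eet.

eeteeteeeeteeteeeeteet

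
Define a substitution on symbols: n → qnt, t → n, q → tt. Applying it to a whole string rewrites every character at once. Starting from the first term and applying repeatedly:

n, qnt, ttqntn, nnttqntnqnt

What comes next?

qntqntnnttqntnqntttqntn

Expanding nnttqntnqnt: n→qnt, n→qnt, t→n, t→n, q→tt, n→qnt, t→n, n→qnt, q→tt, n→qnt, t→n. Concatenated: qnt qnt n n tt qnt n qnt tt qnt n.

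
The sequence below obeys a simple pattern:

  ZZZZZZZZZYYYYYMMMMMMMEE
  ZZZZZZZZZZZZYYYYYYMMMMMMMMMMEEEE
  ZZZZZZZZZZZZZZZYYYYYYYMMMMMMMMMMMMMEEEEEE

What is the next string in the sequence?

ZZZZZZZZZZZZZZZZZZYYYYYYYYMMMMMMMMMMMMMMMMEEEEEEEE

Term n consists of 3n+3 Z's, followed by n+3 Y's, followed by 3n+1 M's, followed by 2n-2 E's, where the shown terms are n = 2, 3, 4.
For the next term, n = 5, so the run lengths are 18, 8, 16, 8.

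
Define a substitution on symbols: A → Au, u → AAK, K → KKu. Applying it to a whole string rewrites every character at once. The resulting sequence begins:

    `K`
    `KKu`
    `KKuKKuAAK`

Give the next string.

KKuKKuAAKKKuKKuAAKAuAuKKu

Expanding KKuKKuAAK: K→KKu, K→KKu, u→AAK, K→KKu, K→KKu, u→AAK, A→Au, A→Au, K→KKu. Concatenated: KKu KKu AAK KKu KKu AAK Au Au KKu.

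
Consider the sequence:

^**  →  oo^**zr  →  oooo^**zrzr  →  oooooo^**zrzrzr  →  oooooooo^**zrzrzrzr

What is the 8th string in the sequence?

oooooooooooooo^**zrzrzrzrzrzrzr

s(k+1) = oo·s(k)·zr, so each term gains oo as a prefix and zr as a suffix.
From oooooooo^**zrzrzrzr, 3 further steps: oooooooo^**zrzrzrzr → oooooooooo^**zrzrzrzrzr → oooooooooooo^**zrzrzrzrzrzr → (answer).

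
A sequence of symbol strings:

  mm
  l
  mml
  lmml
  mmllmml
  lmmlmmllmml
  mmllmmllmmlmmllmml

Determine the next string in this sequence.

Each term (from the third on) is the two preceding terms concatenated in order: term 3 = mm·l = mml.
Continuing: lmmlmmllmml · mmllmmllmmlmmllmml gives term 8.

lmmlmmllmmlmmllmmllmmlmmllmml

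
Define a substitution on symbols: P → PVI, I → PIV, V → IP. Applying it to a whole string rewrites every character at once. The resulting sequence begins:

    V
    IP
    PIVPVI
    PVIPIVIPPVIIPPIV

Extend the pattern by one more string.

Rewriting the 16 symbols of PVIPIVIPPVIIPPIV one by one yields PVI IP PIV PVI PIV IP PIV PVI PVI IP PIV PIV PVI PVI PIV IP; concatenated:

PVIIPPIVPVIPIVIPPIVPVIPVIIPPIVPIVPVIPVIPIVIP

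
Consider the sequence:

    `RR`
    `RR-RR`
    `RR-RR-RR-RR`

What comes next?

Each string is two copies of the previous one joined by '-'.
One more doubling of RR-RR-RR-RR gives the answer.

RR-RR-RR-RR-RR-RR-RR-RR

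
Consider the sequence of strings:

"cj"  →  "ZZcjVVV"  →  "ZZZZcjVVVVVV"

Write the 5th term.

s(k+1) = ZZ·s(k)·VVV, so each term gains ZZ as a prefix and VVV as a suffix.
From ZZZZcjVVVVVV, 2 further steps: ZZZZcjVVVVVV → ZZZZZZcjVVVVVVVVV → (answer).

ZZZZZZZZcjVVVVVVVVVVVV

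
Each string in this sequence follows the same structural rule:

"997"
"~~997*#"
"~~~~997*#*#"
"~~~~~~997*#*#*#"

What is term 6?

Every step adds ~~ to the front and *# to the end of the previous string.
From ~~~~~~997*#*#*#, 2 further steps: ~~~~~~997*#*#*# → ~~~~~~~~997*#*#*#*# → (answer).

~~~~~~~~~~997*#*#*#*#*#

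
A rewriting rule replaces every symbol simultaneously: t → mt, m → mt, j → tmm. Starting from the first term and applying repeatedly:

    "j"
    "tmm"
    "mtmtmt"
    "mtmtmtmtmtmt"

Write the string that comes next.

mtmtmtmtmtmtmtmtmtmtmtmt

Apply φ to mtmtmtmtmtmt symbol by symbol: m→mt, t→mt, m→mt, t→mt, m→mt, t→mt, m→mt, t→mt, m→mt, t→mt, m→mt, t→mt; joined: mt mt mt mt mt mt mt mt mt mt mt mt.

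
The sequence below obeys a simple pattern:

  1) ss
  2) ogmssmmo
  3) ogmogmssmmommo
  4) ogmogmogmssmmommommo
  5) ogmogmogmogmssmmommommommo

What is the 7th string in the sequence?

s(k+1) = ogm·s(k)·mmo, so each term gains ogm as a prefix and mmo as a suffix.
From ogmogmogmogmssmmommommommo, 2 further steps: ogmogmogmogmssmmommommommo → ogmogmogmogmogmssmmommommommommo → (answer).

ogmogmogmogmogmogmssmmommommommommommo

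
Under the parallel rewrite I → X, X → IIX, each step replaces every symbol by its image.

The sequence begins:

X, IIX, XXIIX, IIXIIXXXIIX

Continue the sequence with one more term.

Apply φ to IIXIIXXXIIX symbol by symbol: I→X, I→X, X→IIX, I→X, I→X, X→IIX, X→IIX, X→IIX, I→X, I→X, X→IIX; joined: X X IIX X X IIX IIX IIX X X IIX.

XXIIXXXIIXIIXIIXXXIIX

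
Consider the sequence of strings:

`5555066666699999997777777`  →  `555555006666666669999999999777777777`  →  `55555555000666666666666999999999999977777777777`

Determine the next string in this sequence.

Reading off run lengths: 5 runs 4, 6, 8; 0 runs 1, 2, 3; 6 runs 6, 9, 12; 9 runs 7, 10, 13; 7 runs 7, 9, 11 — each is linear in n, where the shown terms are n = 2, 3, 4.
For the next term, n = 5, so the run lengths are 10, 4, 15, 16, 13.

5555555555000066666666666666699999999999999997777777777777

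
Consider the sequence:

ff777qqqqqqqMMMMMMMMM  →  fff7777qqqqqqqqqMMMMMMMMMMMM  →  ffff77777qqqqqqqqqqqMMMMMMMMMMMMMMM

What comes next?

fffff777777qqqqqqqqqqqqqMMMMMMMMMMMMMMMMMM

Reading off run lengths: f runs 2, 3, 4; 7 runs 3, 4, 5; q runs 7, 9, 11; M runs 9, 12, 15 — each is linear in n, where the shown terms are n = 3, 4, 5.
At n = 6 the blocks have lengths 5, 6, 13, 18.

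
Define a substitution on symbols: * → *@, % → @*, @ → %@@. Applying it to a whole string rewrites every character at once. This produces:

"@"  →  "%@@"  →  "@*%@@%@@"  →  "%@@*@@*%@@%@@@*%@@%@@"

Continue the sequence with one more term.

@*%@@%@@*@%@@%@@*@@*%@@%@@@*%@@%@@%@@*@@*%@@%@@@*%@@%@@

Applying the rule to each of the 21 symbols of %@@*@@*%@@%@@@*%@@%@@ gives the pieces @* %@@ %@@ *@ %@@ %@@ *@ @* %@@ %@@ @* %@@ %@@ %@@ *@ @* %@@ %@@ @* %@@ %@@, which concatenate to the answer.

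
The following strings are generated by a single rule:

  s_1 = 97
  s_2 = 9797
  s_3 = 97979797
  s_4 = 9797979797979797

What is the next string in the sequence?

97979797979797979797979797979797

s(k+1) = s(k)·s(k) — each term doubles the last.
So the next term is two copies of 9797979797979797.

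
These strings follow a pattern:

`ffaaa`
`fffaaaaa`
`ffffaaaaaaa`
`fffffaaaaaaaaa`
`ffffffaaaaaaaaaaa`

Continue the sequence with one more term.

fffffffaaaaaaaaaaaaa

Reading off run lengths: f runs 2, 3, 4, 5, 6; a runs 3, 5, 7, 9, 11 — each is linear in n (n = 1, 2, …).
Setting n = 6 gives 7, 13 characters in each block.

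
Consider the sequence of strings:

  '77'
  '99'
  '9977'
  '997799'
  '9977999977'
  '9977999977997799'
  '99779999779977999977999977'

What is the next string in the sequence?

This is a Fibonacci-style word recurrence s(k) = s(k−1)·s(k−2): e.g. 99·77 = 9977.
The next term joins 99779999779977999977999977 and 9977999977997799.

997799997799779999779999779977999977997799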